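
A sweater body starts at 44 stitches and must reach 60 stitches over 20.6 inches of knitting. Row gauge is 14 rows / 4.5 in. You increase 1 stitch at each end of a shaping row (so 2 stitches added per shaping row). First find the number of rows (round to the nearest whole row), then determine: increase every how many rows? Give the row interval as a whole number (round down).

Rows = 20.6 × 3.111 = 64.1 → 64 rows.
Stitches to add: 16 → 8 shaping rows (at 2 st each).
64 / 8 = 8.00 → every 8 rows.

Increase every 8th row.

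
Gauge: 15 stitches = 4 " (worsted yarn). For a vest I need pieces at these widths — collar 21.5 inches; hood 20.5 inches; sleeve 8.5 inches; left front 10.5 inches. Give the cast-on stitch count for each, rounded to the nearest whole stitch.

collar 81; hood 77; sleeve 32; left front 39.

Rate = 15/4 = 3.75 sts per in.
collar: 21.5 × 3.75 = 80.62 → 81.
hood: 20.5 × 3.75 = 76.88 → 77.
sleeve: 8.5 × 3.75 = 31.88 → 32.
left front: 10.5 × 3.75 = 39.38 → 39.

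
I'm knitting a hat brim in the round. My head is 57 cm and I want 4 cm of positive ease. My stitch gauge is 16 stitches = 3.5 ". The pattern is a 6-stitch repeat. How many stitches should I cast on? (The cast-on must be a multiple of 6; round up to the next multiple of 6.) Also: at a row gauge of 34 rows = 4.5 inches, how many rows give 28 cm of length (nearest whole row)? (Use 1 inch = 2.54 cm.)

Finished = 57 + 4 = 61 cm.
61 cm × 1/2.54 = 24.02 inches.
16/3.5 = 4.571 sts per in; 24.02 × 4.571 = 109.79 sts.
Next multiple of 6 → 114.
28 cm = 11.02 inches; × 7.556 = 83.29 → 83 rows.

Cast on 114 stitches; work 83 rows.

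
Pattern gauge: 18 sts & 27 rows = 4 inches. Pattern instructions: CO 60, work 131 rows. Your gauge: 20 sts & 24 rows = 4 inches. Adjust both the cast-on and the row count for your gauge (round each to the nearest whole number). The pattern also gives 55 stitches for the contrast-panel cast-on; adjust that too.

Stitches: 60 × 20/18 = 66.67 → 67.
Rows: 131 × 24/27 = 116.44 → 116.
contrast-panel cast-on: 55 × 20/18 = 61.11 → 61.

Cast on 67 stitches; work 116 rows; contrast-panel cast-on 61 stitches.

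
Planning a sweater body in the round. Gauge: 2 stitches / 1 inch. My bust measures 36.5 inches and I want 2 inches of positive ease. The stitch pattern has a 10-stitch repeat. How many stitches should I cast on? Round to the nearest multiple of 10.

Finished = 36.5 + 2 = 38.5 inches.
2 / 1 = 2 sts/in.
38.5 × 2 = 77.00 sts.
Nearest multiple of 10: 80.

Cast on 80 stitches.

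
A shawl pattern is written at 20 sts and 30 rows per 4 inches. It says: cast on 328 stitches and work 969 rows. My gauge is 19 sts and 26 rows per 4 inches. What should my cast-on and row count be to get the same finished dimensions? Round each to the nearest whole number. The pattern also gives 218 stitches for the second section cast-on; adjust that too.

Stitches: 328 × 19/20 = 311.60 → 312.
Rows: 969 × 26/30 = 839.80 → 840.
second section cast-on: 218 × 19/20 = 207.10 → 207.

Cast on 312 stitches; work 840 rows; second section cast-on 207 stitches.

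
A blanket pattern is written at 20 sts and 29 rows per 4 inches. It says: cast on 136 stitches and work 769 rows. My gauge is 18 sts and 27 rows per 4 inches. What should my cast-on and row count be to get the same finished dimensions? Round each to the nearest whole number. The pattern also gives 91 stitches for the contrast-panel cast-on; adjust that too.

Cast on 122 stitches; work 716 rows; contrast-panel cast-on 82 stitches.

Stitches: 136 × 18/20 = 122.40 → 122.
Rows: 769 × 27/29 = 715.97 → 716.
contrast-panel cast-on: 91 × 18/20 = 81.90 → 82.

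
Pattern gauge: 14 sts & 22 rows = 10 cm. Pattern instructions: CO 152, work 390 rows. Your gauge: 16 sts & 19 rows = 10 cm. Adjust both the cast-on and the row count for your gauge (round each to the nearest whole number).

Stitches: 152 × 16/14 = 173.71 → 174.
Rows: 390 × 19/22 = 336.82 → 337.

Cast on 174 stitches; work 337 rows.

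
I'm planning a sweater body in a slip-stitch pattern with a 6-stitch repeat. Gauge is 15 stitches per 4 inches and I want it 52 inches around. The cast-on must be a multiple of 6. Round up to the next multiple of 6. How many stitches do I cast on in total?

Cast on 198 stitches.

15 / 4 = 3.75 sts per inch.
52 × 3.75 = 195.00 sts.
Next multiple of 6: 198.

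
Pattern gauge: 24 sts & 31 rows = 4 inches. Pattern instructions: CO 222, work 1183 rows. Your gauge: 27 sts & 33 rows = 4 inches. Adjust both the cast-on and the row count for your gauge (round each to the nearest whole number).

Cast on 250 stitches; work 1259 rows.

Stitches: 222 × 27/24 = 249.75 → 250.
Rows: 1183 × 33/31 = 1259.32 → 1259.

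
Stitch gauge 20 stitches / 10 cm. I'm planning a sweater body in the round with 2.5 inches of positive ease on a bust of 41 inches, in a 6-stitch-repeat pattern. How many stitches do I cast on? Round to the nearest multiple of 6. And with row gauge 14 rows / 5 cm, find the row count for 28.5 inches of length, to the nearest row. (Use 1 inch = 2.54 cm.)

Cast on 222 stitches; work 203 rows.

Finished = 41 + 2.5 = 43.5 inches.
43.5 inches × 2.54 = 110.49 cm.
20/10 = 2 sts per cm; 110.49 × 2 = 220.98 sts.
Nearest multiple of 6 → 222.
28.5 inches = 72.39 cm; × 2.8 = 202.69 → 203 rows.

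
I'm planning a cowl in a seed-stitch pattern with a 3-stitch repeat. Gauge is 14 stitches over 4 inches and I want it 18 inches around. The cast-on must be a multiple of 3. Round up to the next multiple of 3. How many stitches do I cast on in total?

14 / 4 = 3.5 sts per inch.
18 × 3.5 = 63.00 sts.
Next multiple of 3: 63.

63 stitches.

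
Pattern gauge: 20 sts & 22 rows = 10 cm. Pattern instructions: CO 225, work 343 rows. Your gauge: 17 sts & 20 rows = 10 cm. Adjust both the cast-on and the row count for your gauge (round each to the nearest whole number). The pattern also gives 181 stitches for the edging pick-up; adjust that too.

Cast on 191 stitches; work 312 rows; edging pick-up 154 stitches.

Stitches: 225 × 17/20 = 191.25 → 191.
Rows: 343 × 20/22 = 311.82 → 312.
edging pick-up: 181 × 17/20 = 153.85 → 154.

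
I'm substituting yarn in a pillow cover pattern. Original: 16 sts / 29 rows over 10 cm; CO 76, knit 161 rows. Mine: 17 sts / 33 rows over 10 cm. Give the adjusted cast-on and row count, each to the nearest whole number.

Cast on 81 stitches; work 183 rows.

Stitches: 76 × 17/16 = 80.75 → 81.
Rows: 161 × 33/29 = 183.21 → 183.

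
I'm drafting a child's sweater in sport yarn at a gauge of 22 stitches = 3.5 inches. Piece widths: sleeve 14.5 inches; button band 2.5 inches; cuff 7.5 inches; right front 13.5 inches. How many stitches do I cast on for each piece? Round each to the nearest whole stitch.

Rate = 22/3.5 = 6.286 sts per in.
sleeve: 14.5 × 6.286 = 91.14 → 91.
button band: 2.5 × 6.286 = 15.71 → 16.
cuff: 7.5 × 6.286 = 47.14 → 47.
right front: 13.5 × 6.286 = 84.86 → 85.

sleeve 91; button band 16; cuff 47; right front 85.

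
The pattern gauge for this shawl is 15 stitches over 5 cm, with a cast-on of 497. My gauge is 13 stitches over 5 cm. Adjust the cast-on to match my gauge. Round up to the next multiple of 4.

Scale factor = 13 / 15 = 0.867.
497 × 13 / 15 = 430.73 sts.
→ 432 sts.

CO 432 sts.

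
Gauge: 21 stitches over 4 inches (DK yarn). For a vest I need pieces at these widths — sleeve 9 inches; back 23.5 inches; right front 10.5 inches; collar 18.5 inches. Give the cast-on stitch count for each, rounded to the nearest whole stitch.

sleeve 47; back 123; right front 55; collar 97.

Rate = 21/4 = 5.25 sts per in.
sleeve: 9 × 5.25 = 47.25 → 47.
back: 23.5 × 5.25 = 123.38 → 123.
right front: 10.5 × 5.25 = 55.12 → 55.
collar: 18.5 × 5.25 = 97.12 → 97.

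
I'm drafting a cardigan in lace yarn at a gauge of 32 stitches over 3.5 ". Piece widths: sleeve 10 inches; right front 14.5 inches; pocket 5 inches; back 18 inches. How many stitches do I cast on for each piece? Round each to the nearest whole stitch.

Rate = 32/3.5 = 9.143 sts per in.
sleeve: 10 × 9.143 = 91.43 → 91.
right front: 14.5 × 9.143 = 132.57 → 133.
pocket: 5 × 9.143 = 45.71 → 46.
back: 18 × 9.143 = 164.57 → 165.

sleeve 91; right front 133; pocket 46; back 165.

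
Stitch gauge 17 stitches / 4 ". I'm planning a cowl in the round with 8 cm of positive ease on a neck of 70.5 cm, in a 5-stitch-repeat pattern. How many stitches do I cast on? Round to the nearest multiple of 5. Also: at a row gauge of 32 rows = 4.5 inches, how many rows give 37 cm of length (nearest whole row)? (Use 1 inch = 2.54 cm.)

Cast on 130 stitches; work 104 rows.

Finished = 70.5 + 8 = 78.5 cm.
78.5 cm × 1/2.54 = 30.91 inches.
17/4 = 4.25 sts per in; 30.91 × 4.25 = 131.35 sts.
Nearest multiple of 5 → 130.
37 cm = 14.57 inches; × 7.111 = 103.59 → 104 rows.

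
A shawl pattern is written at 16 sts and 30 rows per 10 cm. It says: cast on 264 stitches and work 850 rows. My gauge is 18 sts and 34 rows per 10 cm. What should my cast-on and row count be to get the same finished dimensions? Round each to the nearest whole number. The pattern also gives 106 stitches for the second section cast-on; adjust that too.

Stitches: 264 × 18/16 = 297.00 → 297.
Rows: 850 × 34/30 = 963.33 → 963.
second section cast-on: 106 × 18/16 = 119.25 → 119.

Cast on 297 stitches; work 963 rows; second section cast-on 119 stitches.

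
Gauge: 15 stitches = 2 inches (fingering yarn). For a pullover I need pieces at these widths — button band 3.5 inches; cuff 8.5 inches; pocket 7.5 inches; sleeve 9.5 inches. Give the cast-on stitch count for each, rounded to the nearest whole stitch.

button band 26; cuff 64; pocket 56; sleeve 71.

Rate = 15/2 = 7.5 sts per in.
button band: 3.5 × 7.5 = 26.25 → 26.
cuff: 8.5 × 7.5 = 63.75 → 64.
pocket: 7.5 × 7.5 = 56.25 → 56.
sleeve: 9.5 × 7.5 = 71.25 → 71.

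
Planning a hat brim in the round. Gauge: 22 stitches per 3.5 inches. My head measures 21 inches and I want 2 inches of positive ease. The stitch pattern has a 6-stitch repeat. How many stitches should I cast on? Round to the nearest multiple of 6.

Finished = 21 + 2 = 23 inches.
22 / 3.5 = 6.286 sts/in.
23 × 6.286 = 144.57 sts.
Nearest multiple of 6: 144.

Cast on 144 stitches.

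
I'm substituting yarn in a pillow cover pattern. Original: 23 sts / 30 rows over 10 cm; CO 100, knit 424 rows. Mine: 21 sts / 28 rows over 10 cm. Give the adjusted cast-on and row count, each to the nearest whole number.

Stitches: 100 × 21/23 = 91.30 → 91.
Rows: 424 × 28/30 = 395.73 → 396.

Cast on 91 stitches; work 396 rows.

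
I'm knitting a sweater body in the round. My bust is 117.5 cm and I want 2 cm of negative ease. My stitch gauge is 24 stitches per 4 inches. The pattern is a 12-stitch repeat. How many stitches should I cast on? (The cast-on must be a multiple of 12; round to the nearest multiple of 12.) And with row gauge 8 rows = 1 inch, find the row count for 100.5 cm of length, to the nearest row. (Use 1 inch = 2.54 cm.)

Finished = 117.5 − 2 = 115.5 cm.
115.5 cm × 1/2.54 = 45.47 inches.
24/4 = 6 sts per in; 45.47 × 6 = 272.83 sts.
Nearest multiple of 12 → 276.
100.5 cm = 39.57 inches; × 8 = 316.54 → 317 rows.

Cast on 276 stitches; work 317 rows.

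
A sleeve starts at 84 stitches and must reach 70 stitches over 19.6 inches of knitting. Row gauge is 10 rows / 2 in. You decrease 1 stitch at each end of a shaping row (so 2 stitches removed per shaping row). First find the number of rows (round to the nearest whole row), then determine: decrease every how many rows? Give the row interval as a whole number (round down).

Rows = 19.6 × 5 = 98.0 → 98 rows.
Stitches to remove: 14 → 7 shaping rows (at 2 st each).
98 / 7 = 14.00 → every 14 rows.

Decrease every 14th row.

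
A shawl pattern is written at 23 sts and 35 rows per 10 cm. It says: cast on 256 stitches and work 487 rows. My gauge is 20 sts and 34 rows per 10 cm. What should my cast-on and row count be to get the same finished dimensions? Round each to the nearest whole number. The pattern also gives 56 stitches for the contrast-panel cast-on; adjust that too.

Cast on 223 stitches; work 473 rows; contrast-panel cast-on 49 stitches.

Stitches: 256 × 20/23 = 222.61 → 223.
Rows: 487 × 34/35 = 473.09 → 473.
contrast-panel cast-on: 56 × 20/23 = 48.70 → 49.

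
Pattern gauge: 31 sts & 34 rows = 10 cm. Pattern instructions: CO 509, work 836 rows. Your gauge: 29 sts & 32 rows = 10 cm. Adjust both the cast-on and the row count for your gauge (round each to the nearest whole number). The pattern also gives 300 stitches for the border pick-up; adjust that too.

Stitches: 509 × 29/31 = 476.16 → 476.
Rows: 836 × 32/34 = 786.82 → 787.
border pick-up: 300 × 29/31 = 280.65 → 281.

Cast on 476 stitches; work 787 rows; border pick-up 281 stitches.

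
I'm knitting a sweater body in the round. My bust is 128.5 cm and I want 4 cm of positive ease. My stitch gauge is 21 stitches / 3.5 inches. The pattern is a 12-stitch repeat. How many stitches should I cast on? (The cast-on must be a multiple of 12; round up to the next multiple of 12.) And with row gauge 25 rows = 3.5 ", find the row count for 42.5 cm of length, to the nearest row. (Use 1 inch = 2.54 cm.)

Finished = 128.5 + 4 = 132.5 cm.
132.5 cm × 1/2.54 = 52.17 inches.
21/3.5 = 6 sts per in; 52.17 × 6 = 312.99 sts.
Next multiple of 12 → 324.
42.5 cm = 16.73 inches; × 7.143 = 119.52 → 120 rows.

Cast on 324 stitches; work 120 rows.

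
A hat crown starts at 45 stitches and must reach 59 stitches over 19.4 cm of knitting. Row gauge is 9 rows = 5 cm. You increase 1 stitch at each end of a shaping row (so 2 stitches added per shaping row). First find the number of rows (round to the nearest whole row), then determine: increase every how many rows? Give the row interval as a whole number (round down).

Rows = 19.4 × 1.8 = 34.9 → 35 rows.
Stitches to add: 14 → 7 shaping rows (at 2 st each).
35 / 7 = 5.00 → every 5 rows.

Increase every 5th row.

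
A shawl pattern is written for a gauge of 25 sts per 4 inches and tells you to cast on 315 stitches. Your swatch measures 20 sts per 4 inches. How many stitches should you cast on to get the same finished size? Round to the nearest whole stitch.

Scale factor = 20 / 25 = 0.800.
315 × 20 / 25 = 252.00 sts.

CO 252 sts.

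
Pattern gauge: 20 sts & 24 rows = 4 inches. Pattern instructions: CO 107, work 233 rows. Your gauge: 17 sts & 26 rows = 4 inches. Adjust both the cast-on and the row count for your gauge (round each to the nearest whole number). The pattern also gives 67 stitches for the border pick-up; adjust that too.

Cast on 91 stitches; work 252 rows; border pick-up 57 stitches.

Stitches: 107 × 17/20 = 90.95 → 91.
Rows: 233 × 26/24 = 252.42 → 252.
border pick-up: 67 × 17/20 = 56.95 → 57.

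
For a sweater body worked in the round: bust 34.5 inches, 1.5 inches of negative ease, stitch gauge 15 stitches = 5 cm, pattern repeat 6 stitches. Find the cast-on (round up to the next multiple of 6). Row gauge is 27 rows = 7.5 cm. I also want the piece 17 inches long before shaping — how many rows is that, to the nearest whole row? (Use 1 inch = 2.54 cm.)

Cast on 252 stitches; work 155 rows.

Finished = 34.5 − 1.5 = 33 inches.
33 inches × 2.54 = 83.82 cm.
15/5 = 3 sts per cm; 83.82 × 3 = 251.46 sts.
Next multiple of 6 → 252.
17 inches = 43.18 cm; × 3.6 = 155.45 → 155 rows.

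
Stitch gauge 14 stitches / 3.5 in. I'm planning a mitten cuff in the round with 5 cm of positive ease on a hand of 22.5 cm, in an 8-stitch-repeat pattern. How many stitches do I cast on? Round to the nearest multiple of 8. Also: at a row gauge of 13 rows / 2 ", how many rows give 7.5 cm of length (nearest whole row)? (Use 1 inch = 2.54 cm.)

Cast on 40 stitches; work 19 rows.

Finished = 22.5 + 5 = 27.5 cm.
27.5 cm × 1/2.54 = 10.83 inches.
14/3.5 = 4 sts per in; 10.83 × 4 = 43.31 sts.
Nearest multiple of 8 → 40.
7.5 cm = 2.95 inches; × 6.5 = 19.19 → 19 rows.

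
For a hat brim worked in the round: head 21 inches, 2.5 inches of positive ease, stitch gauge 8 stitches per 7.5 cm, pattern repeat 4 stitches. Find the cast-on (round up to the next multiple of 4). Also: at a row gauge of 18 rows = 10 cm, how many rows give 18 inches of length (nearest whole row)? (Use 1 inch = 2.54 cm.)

Finished = 21 + 2.5 = 23.5 inches.
23.5 inches × 2.54 = 59.69 cm.
8/7.5 = 1.067 sts per cm; 59.69 × 1.067 = 63.67 sts.
Next multiple of 4 → 64.
18 inches = 45.72 cm; × 1.8 = 82.30 → 82 rows.

Cast on 64 stitches; work 82 rows.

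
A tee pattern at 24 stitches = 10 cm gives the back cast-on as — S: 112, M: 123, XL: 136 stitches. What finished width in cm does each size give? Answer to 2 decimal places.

S 46.67 cm; M 51.25 cm; XL 56.67 cm.

24/10 = 2.4 sts per cm.
S: 112 / 2.4 = 46.667 → 46.67 cm.
M: 123 / 2.4 = 51.250 → 51.25 cm.
XL: 136 / 2.4 = 56.667 → 56.67 cm.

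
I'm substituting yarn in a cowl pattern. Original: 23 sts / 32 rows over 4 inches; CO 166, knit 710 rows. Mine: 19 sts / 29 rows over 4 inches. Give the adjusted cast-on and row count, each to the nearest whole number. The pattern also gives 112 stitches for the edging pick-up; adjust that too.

Stitches: 166 × 19/23 = 137.13 → 137.
Rows: 710 × 29/32 = 643.44 → 643.
edging pick-up: 112 × 19/23 = 92.52 → 93.

Cast on 137 stitches; work 643 rows; edging pick-up 93 stitches.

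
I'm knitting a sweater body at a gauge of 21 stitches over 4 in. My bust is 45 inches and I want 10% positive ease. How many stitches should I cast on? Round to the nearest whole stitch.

Cast on 260 stitches.

Finished = 45 × 1.10 = 49.50 in.
21 / 4 = 5.25 sts per inch.
49.50 × 5.25 = 259.88 sts.
→ 260 sts.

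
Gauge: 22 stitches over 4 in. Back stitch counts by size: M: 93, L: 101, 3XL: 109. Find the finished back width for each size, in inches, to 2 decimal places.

22/4 = 5.5 sts per in.
M: 93 / 5.5 = 16.909 → 16.91 in.
L: 101 / 5.5 = 18.364 → 18.36 in.
3XL: 109 / 5.5 = 19.818 → 19.82 in.

M 16.91 inches; L 18.36 inches; 3XL 19.82 inches.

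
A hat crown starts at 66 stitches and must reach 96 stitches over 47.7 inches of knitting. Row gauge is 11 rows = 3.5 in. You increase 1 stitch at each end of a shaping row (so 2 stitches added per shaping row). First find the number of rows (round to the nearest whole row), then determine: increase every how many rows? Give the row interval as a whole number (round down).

Increase every 10th row.

Rows = 47.7 × 3.143 = 149.9 → 150 rows.
Stitches to add: 30 → 15 shaping rows (at 2 st each).
150 / 15 = 10.00 → every 10 rows.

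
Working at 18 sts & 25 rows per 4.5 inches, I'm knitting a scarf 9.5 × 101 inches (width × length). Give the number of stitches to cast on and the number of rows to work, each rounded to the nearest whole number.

Cast on 38 stitches and work 561 rows.

Stitch gauge = 18/4.5 = 4 sts/in; 9.5 × 4 = 38.00 → 38 sts.
Row gauge = 25/4.5 = 5.556 rows/in; 101 × 5.556 = 561.11 → 561 rows.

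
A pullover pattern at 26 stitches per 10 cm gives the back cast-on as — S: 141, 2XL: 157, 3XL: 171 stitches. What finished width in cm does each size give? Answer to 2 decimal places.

26/10 = 2.6 sts per cm.
S: 141 / 2.6 = 54.231 → 54.23 cm.
2XL: 157 / 2.6 = 60.385 → 60.38 cm.
3XL: 171 / 2.6 = 65.769 → 65.77 cm.

S 54.23 cm; 2XL 60.38 cm; 3XL 65.77 cm.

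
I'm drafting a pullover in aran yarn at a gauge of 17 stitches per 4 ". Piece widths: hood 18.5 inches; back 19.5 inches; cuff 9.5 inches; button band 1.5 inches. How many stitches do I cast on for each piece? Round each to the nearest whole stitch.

hood 79; back 83; cuff 40; button band 6.

Rate = 17/4 = 4.25 sts per in.
hood: 18.5 × 4.25 = 78.62 → 79.
back: 19.5 × 4.25 = 82.88 → 83.
cuff: 9.5 × 4.25 = 40.38 → 40.
button band: 1.5 × 4.25 = 6.38 → 6.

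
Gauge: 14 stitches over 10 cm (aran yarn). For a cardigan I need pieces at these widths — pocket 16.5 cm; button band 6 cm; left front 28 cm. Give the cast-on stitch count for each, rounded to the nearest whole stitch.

Rate = 14/10 = 1.4 sts per cm.
pocket: 16.5 × 1.4 = 23.10 → 23.
button band: 6 × 1.4 = 8.40 → 8.
left front: 28 × 1.4 = 39.20 → 39.

pocket 23; button band 8; left front 39.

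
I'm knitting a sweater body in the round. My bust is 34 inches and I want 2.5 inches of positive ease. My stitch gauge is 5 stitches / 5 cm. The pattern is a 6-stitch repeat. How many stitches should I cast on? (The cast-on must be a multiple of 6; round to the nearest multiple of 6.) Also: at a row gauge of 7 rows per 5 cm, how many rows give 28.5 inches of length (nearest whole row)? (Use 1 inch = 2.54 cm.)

Cast on 90 stitches; work 101 rows.

Finished = 34 + 2.5 = 36.5 inches.
36.5 inches × 2.54 = 92.71 cm.
5/5 = 1 sts per cm; 92.71 × 1 = 92.71 sts.
Nearest multiple of 6 → 90.
28.5 inches = 72.39 cm; × 1.4 = 101.35 → 101 rows.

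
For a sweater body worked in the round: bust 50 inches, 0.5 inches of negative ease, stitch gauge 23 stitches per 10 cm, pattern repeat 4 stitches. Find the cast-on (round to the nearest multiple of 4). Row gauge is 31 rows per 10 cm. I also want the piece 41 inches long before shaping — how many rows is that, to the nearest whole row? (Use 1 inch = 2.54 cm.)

Finished = 50 − 0.5 = 49.5 inches.
49.5 inches × 2.54 = 125.73 cm.
23/10 = 2.3 sts per cm; 125.73 × 2.3 = 289.18 sts.
Nearest multiple of 4 → 288.
41 inches = 104.14 cm; × 3.1 = 322.83 → 323 rows.

Cast on 288 stitches; work 323 rows.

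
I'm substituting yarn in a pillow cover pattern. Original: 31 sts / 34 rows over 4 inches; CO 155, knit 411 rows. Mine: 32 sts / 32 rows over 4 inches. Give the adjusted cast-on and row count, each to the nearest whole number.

Cast on 160 stitches; work 387 rows.

Stitches: 155 × 32/31 = 160.00 → 160.
Rows: 411 × 32/34 = 386.82 → 387.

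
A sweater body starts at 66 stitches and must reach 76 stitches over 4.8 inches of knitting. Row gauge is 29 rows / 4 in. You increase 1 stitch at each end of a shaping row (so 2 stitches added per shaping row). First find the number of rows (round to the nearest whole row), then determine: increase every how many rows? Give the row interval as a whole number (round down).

Rows = 4.8 × 7.25 = 34.8 → 35 rows.
Stitches to add: 10 → 5 shaping rows (at 2 st each).
35 / 5 = 7.00 → every 7 rows.

Increase every 7th row.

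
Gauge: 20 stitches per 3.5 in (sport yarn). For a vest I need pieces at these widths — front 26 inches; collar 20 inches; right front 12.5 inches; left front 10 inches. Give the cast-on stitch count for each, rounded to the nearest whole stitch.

Rate = 20/3.5 = 5.714 sts per in.
front: 26 × 5.714 = 148.57 → 149.
collar: 20 × 5.714 = 114.29 → 114.
right front: 12.5 × 5.714 = 71.43 → 71.
left front: 10 × 5.714 = 57.14 → 57.

front 149; collar 114; right front 71; left front 57.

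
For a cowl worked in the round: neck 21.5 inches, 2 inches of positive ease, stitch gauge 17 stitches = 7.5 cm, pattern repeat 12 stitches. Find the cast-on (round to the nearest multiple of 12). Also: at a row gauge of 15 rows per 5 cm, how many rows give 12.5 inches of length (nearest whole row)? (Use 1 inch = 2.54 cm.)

Finished = 21.5 + 2 = 23.5 inches.
23.5 inches × 2.54 = 59.69 cm.
17/7.5 = 2.267 sts per cm; 59.69 × 2.267 = 135.30 sts.
Nearest multiple of 12 → 132.
12.5 inches = 31.75 cm; × 3 = 95.25 → 95 rows.

Cast on 132 stitches; work 95 rows.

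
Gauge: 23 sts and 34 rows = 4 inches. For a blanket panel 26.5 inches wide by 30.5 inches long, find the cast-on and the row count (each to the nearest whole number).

Stitch gauge = 23/4 = 5.75 sts/in; 26.5 × 5.75 = 152.38 → 152 sts.
Row gauge = 34/4 = 8.5 rows/in; 30.5 × 8.5 = 259.25 → 259 rows.

Cast on 152 stitches and work 259 rows.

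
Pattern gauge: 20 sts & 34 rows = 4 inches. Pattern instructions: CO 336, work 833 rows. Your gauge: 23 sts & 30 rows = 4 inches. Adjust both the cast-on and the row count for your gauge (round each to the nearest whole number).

Cast on 386 stitches; work 735 rows.

Stitches: 336 × 23/20 = 386.40 → 386.
Rows: 833 × 30/34 = 735.00 → 735.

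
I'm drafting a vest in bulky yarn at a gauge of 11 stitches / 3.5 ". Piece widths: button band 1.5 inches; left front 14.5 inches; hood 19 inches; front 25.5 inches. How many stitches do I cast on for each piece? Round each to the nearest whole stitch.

button band 5; left front 46; hood 60; front 80.

Rate = 11/3.5 = 3.143 sts per in.
button band: 1.5 × 3.143 = 4.71 → 5.
left front: 14.5 × 3.143 = 45.57 → 46.
hood: 19 × 3.143 = 59.71 → 60.
front: 25.5 × 3.143 = 80.14 → 80.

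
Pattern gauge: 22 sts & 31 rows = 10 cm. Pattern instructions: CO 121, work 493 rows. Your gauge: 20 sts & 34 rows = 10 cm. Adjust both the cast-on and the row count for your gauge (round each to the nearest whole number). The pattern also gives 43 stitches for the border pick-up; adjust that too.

Cast on 110 stitches; work 541 rows; border pick-up 39 stitches.

Stitches: 121 × 20/22 = 110.00 → 110.
Rows: 493 × 34/31 = 540.71 → 541.
border pick-up: 43 × 20/22 = 39.09 → 39.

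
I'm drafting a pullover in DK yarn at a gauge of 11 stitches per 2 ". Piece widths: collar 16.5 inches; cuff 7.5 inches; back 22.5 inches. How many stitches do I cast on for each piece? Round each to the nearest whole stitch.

Rate = 11/2 = 5.5 sts per in.
collar: 16.5 × 5.5 = 90.75 → 91.
cuff: 7.5 × 5.5 = 41.25 → 41.
back: 22.5 × 5.5 = 123.75 → 124.

collar 91; cuff 41; back 124.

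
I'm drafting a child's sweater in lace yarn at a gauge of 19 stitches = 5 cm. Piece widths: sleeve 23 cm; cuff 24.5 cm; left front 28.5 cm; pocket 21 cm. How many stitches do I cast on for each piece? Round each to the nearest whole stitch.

sleeve 87; cuff 93; left front 108; pocket 80.

Rate = 19/5 = 3.8 sts per cm.
sleeve: 23 × 3.8 = 87.40 → 87.
cuff: 24.5 × 3.8 = 93.10 → 93.
left front: 28.5 × 3.8 = 108.30 → 108.
pocket: 21 × 3.8 = 79.80 → 80.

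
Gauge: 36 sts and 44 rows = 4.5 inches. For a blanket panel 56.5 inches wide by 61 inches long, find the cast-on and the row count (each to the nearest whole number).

Cast on 452 stitches and work 596 rows.

Stitch gauge = 36/4.5 = 8 sts/in; 56.5 × 8 = 452.00 → 452 sts.
Row gauge = 44/4.5 = 9.778 rows/in; 61 × 9.778 = 596.44 → 596 rows.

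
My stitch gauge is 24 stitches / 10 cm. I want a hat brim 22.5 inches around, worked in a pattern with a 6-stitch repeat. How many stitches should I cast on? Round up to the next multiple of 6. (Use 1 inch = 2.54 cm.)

138 stitches.

22.5 in = 22.5 × 2.54 = 57.15 cm.
24 / 10 = 2.4 sts/cm.
57.15 × 2.4 = 137.16 sts.
→ 138.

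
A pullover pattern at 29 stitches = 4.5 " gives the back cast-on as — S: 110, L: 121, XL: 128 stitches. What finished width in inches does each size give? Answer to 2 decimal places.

S 17.07 inches; L 18.78 inches; XL 19.86 inches.

29/4.5 = 6.444 sts per in.
S: 110 / 6.444 = 17.069 → 17.07 in.
L: 121 / 6.444 = 18.776 → 18.78 in.
XL: 128 / 6.444 = 19.862 → 19.86 in.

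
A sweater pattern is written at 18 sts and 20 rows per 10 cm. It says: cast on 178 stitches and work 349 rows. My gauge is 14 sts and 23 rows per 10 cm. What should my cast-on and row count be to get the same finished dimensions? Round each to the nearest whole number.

Cast on 138 stitches; work 401 rows.

Stitches: 178 × 14/18 = 138.44 → 138.
Rows: 349 × 23/20 = 401.35 → 401.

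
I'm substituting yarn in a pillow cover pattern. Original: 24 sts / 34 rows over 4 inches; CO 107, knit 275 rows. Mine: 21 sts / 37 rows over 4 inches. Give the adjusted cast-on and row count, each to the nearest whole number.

Cast on 94 stitches; work 299 rows.

Stitches: 107 × 21/24 = 93.62 → 94.
Rows: 275 × 37/34 = 299.26 → 299.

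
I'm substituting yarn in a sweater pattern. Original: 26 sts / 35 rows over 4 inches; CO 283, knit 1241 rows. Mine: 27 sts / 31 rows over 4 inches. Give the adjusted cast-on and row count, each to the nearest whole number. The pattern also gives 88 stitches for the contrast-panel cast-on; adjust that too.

Stitches: 283 × 27/26 = 293.88 → 294.
Rows: 1241 × 31/35 = 1099.17 → 1099.
contrast-panel cast-on: 88 × 27/26 = 91.38 → 91.

Cast on 294 stitches; work 1099 rows; contrast-panel cast-on 91 stitches.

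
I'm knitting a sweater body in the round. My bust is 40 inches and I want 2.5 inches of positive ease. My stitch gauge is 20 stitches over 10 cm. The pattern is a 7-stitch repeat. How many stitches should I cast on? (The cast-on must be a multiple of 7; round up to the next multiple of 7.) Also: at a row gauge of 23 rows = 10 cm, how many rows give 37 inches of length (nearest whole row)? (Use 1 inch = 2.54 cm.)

Finished = 40 + 2.5 = 42.5 inches.
42.5 inches × 2.54 = 107.95 cm.
20/10 = 2 sts per cm; 107.95 × 2 = 215.90 sts.
Next multiple of 7 → 217.
37 inches = 93.98 cm; × 2.3 = 216.15 → 216 rows.

Cast on 217 stitches; work 216 rows.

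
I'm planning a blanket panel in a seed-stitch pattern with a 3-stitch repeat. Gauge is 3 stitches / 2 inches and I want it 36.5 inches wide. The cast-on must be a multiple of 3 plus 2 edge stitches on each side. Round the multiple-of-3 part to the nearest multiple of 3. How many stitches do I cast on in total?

55 stitches.

3 / 2 = 1.5 sts per inch.
36.5 × 1.5 = 54.75 sts.
Less 4 edge sts → 50.75 for the repeat.
Nearest multiple of 3: 51.
Add back 4 edge sts → 55.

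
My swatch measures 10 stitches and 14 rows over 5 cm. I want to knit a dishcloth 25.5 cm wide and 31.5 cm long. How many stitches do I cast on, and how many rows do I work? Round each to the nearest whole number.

Stitch gauge = 10/5 = 2 sts/cm; 25.5 × 2 = 51.00 → 51 sts.
Row gauge = 14/5 = 2.8 rows/cm; 31.5 × 2.8 = 88.20 → 88 rows.

Cast on 51 stitches and work 88 rows.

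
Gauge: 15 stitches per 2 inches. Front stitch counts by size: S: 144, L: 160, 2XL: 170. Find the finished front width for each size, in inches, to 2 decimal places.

S 19.20 inches; L 21.33 inches; 2XL 22.67 inches.

15/2 = 7.5 sts per in.
S: 144 / 7.5 = 19.200 → 19.20 in.
L: 160 / 7.5 = 21.333 → 21.33 in.
2XL: 170 / 7.5 = 22.667 → 22.67 in.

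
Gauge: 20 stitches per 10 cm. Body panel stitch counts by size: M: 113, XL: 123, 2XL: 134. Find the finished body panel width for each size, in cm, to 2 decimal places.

20/10 = 2 sts per cm.
M: 113 / 2 = 56.500 → 56.50 cm.
XL: 123 / 2 = 61.500 → 61.50 cm.
2XL: 134 / 2 = 67.000 → 67.00 cm.

M 56.50 cm; XL 61.50 cm; 2XL 67.00 cm.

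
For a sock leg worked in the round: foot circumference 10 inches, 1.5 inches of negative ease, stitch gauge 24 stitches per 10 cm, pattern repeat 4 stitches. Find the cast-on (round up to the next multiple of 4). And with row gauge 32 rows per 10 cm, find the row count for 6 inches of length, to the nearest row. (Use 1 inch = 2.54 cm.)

Finished = 10 − 1.5 = 8.5 inches.
8.5 inches × 2.54 = 21.59 cm.
24/10 = 2.4 sts per cm; 21.59 × 2.4 = 51.82 sts.
Next multiple of 4 → 52.
6 inches = 15.24 cm; × 3.2 = 48.77 → 49 rows.

Cast on 52 stitches; work 49 rows.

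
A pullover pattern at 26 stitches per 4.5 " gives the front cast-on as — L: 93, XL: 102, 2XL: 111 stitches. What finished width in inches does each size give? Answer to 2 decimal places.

L 16.10 inches; XL 17.65 inches; 2XL 19.21 inches.

26/4.5 = 5.778 sts per in.
L: 93 / 5.778 = 16.096 → 16.10 in.
XL: 102 / 5.778 = 17.654 → 17.65 in.
2XL: 111 / 5.778 = 19.212 → 19.21 in.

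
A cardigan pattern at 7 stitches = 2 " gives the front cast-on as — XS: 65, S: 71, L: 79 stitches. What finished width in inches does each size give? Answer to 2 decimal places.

7/2 = 3.5 sts per in.
XS: 65 / 3.5 = 18.571 → 18.57 in.
S: 71 / 3.5 = 20.286 → 20.29 in.
L: 79 / 3.5 = 22.571 → 22.57 in.

XS 18.57 inches; S 20.29 inches; L 22.57 inches.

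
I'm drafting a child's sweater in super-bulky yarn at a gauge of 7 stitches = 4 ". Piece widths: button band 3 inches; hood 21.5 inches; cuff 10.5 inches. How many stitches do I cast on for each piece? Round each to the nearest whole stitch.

button band 5; hood 38; cuff 18.

Rate = 7/4 = 1.75 sts per in.
button band: 3 × 1.75 = 5.25 → 5.
hood: 21.5 × 1.75 = 37.62 → 38.
cuff: 10.5 × 1.75 = 18.38 → 18.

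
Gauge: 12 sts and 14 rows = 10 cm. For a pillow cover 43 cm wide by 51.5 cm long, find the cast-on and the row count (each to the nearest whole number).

Stitch gauge = 12/10 = 1.2 sts/cm; 43 × 1.2 = 51.60 → 52 sts.
Row gauge = 14/10 = 1.4 rows/cm; 51.5 × 1.4 = 72.10 → 72 rows.

Cast on 52 stitches and work 72 rows.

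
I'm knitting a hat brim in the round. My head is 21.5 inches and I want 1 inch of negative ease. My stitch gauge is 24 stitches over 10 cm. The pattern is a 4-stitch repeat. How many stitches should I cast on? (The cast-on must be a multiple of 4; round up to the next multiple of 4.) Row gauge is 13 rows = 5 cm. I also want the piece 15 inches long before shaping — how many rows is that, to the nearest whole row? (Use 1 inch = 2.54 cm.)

Cast on 128 stitches; work 99 rows.

Finished = 21.5 − 1 = 20.5 inches.
20.5 inches × 2.54 = 52.07 cm.
24/10 = 2.4 sts per cm; 52.07 × 2.4 = 124.97 sts.
Next multiple of 4 → 128.
15 inches = 38.10 cm; × 2.6 = 99.06 → 99 rows.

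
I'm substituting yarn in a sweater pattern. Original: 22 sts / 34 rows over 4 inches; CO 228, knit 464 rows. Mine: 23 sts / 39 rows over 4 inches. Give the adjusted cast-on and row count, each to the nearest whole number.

Cast on 238 stitches; work 532 rows.

Stitches: 228 × 23/22 = 238.36 → 238.
Rows: 464 × 39/34 = 532.24 → 532.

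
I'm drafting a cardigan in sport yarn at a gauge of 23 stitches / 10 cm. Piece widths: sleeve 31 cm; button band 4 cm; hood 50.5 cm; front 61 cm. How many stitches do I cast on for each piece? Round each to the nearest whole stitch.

Rate = 23/10 = 2.3 sts per cm.
sleeve: 31 × 2.3 = 71.30 → 71.
button band: 4 × 2.3 = 9.20 → 9.
hood: 50.5 × 2.3 = 116.15 → 116.
front: 61 × 2.3 = 140.30 → 140.

sleeve 71; button band 9; hood 116; front 140.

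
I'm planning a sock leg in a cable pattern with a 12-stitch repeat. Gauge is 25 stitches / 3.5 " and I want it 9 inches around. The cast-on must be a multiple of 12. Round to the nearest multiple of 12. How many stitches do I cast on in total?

25 / 3.5 = 7.143 sts per inch.
9 × 7.143 = 64.29 sts.
Nearest multiple of 12: 60.

Cast on 60 stitches.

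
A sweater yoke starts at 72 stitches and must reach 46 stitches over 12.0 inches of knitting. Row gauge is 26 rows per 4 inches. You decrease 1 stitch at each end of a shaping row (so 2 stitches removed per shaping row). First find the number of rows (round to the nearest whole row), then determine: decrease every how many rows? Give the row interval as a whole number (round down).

Rows = 12.0 × 6.5 = 78.0 → 78 rows.
Stitches to remove: 26 → 13 shaping rows (at 2 st each).
78 / 13 = 6.00 → every 6 rows.

Decrease every 6th row.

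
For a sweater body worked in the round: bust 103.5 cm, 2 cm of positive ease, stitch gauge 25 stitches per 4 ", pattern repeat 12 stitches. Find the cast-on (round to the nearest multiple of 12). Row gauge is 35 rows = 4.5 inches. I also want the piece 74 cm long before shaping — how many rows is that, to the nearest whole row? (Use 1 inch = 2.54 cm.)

Finished = 103.5 + 2 = 105.5 cm.
105.5 cm × 1/2.54 = 41.54 inches.
25/4 = 6.25 sts per in; 41.54 × 6.25 = 259.60 sts.
Nearest multiple of 12 → 264.
74 cm = 29.13 inches; × 7.778 = 226.60 → 227 rows.

Cast on 264 stitches; work 227 rows.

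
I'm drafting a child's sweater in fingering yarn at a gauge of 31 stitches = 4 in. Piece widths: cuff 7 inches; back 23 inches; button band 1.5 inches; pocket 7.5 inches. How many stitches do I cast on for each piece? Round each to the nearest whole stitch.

Rate = 31/4 = 7.75 sts per in.
cuff: 7 × 7.75 = 54.25 → 54.
back: 23 × 7.75 = 178.25 → 178.
button band: 1.5 × 7.75 = 11.62 → 12.
pocket: 7.5 × 7.75 = 58.12 → 58.

cuff 54; back 178; button band 12; pocket 58.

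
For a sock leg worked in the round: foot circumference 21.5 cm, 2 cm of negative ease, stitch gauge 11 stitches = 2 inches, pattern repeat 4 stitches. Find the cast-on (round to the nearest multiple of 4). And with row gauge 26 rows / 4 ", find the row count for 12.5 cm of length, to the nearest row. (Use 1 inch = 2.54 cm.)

Cast on 44 stitches; work 32 rows.

Finished = 21.5 − 2 = 19.5 cm.
19.5 cm × 1/2.54 = 7.68 inches.
11/2 = 5.5 sts per in; 7.68 × 5.5 = 42.22 sts.
Nearest multiple of 4 → 44.
12.5 cm = 4.92 inches; × 6.5 = 31.99 → 32 rows.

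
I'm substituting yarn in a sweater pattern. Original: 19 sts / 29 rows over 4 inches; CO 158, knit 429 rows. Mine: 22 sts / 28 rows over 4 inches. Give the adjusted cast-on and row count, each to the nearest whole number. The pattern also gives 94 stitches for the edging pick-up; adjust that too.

Cast on 183 stitches; work 414 rows; edging pick-up 109 stitches.

Stitches: 158 × 22/19 = 182.95 → 183.
Rows: 429 × 28/29 = 414.21 → 414.
edging pick-up: 94 × 22/19 = 108.84 → 109.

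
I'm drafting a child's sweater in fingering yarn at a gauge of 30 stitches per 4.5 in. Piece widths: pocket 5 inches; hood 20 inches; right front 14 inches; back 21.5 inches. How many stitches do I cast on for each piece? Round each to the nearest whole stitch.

pocket 33; hood 133; right front 93; back 143.

Rate = 30/4.5 = 6.667 sts per in.
pocket: 5 × 6.667 = 33.33 → 33.
hood: 20 × 6.667 = 133.33 → 133.
right front: 14 × 6.667 = 93.33 → 93.
back: 21.5 × 6.667 = 143.33 → 143.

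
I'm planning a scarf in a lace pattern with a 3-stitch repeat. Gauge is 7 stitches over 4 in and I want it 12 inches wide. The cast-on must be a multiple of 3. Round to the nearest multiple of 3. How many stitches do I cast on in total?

Cast on 21 stitches.

7 / 4 = 1.75 sts per inch.
12 × 1.75 = 21.00 sts.
Nearest multiple of 3: 21.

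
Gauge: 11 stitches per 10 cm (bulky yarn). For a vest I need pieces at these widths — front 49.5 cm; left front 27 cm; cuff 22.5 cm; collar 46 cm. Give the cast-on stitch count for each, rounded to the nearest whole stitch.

Rate = 11/10 = 1.1 sts per cm.
front: 49.5 × 1.1 = 54.45 → 54.
left front: 27 × 1.1 = 29.70 → 30.
cuff: 22.5 × 1.1 = 24.75 → 25.
collar: 46 × 1.1 = 50.60 → 51.

front 54; left front 30; cuff 25; collar 51.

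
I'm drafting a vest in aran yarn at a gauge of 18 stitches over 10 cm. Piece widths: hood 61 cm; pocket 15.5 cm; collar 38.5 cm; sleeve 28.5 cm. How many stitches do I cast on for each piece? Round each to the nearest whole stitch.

Rate = 18/10 = 1.8 sts per cm.
hood: 61 × 1.8 = 109.80 → 110.
pocket: 15.5 × 1.8 = 27.90 → 28.
collar: 38.5 × 1.8 = 69.30 → 69.
sleeve: 28.5 × 1.8 = 51.30 → 51.

hood 110; pocket 28; collar 69; sleeve 51.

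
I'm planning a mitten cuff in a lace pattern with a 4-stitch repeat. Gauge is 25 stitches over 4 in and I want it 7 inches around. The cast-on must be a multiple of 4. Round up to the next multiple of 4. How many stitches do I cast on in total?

Cast on 44 stitches.

25 / 4 = 6.25 sts per inch.
7 × 6.25 = 43.75 sts.
Next multiple of 4: 44.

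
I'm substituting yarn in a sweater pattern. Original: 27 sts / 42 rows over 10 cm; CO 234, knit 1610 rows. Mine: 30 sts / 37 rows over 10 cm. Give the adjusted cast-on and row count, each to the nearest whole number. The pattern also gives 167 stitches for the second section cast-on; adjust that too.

Cast on 260 stitches; work 1418 rows; second section cast-on 186 stitches.

Stitches: 234 × 30/27 = 260.00 → 260.
Rows: 1610 × 37/42 = 1418.33 → 1418.
second section cast-on: 167 × 30/27 = 185.56 → 186.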